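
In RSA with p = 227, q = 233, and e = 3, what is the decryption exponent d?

34955

φ(n) = (p−1)(q−1) = 226·232 = 52432.
Need d with 3·d ≡ 1 (mod 52432). Apply the extended Euclidean algorithm:
52432 = 17477*3 + 1
3 = 3*1 + 0
Back-substitute:
1 = 52432 − 17477·3
So 3·(-17477) ≡ 1 (mod 52432), hence d ≡ -17477 ≡ 34955 (mod 52432).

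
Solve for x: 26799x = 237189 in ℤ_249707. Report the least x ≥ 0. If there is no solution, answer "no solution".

First find gcd(26799, 249707):
249707 = 9·26799 + 8516
26799 = 3·8516 + 1251
8516 = 6·1251 + 1010
1251 = 1·1010 + 241
1010 = 4·241 + 46
241 = 5·46 + 11
46 = 4·11 + 2
11 = 5·2 + 1
2 = 2·1 + 0
gcd = 1, so a unique solution mod 249707 exists.
Back-substitute for the Bézout coefficients:
1 = 11 − 5·2
1 = −5·46 + 21·11
1 = 21·241 − 110·46
1 = −110·1010 + 461·241
1 = 461·1251 − 571·1010
1 = −571·8516 + 3887·1251
1 = 3887·26799 − 12232·8516
1 = −12232·249707 + 113975·26799
So 26799·(113975) ≡ 1 (mod 249707), giving 26799⁻¹ ≡ 113975.
x ≡ 26799⁻¹·237189 ≡ 113975·237189 ≡ 86748 (mod 249707).

86748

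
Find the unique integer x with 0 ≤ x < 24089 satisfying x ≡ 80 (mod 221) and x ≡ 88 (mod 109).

8699

Write x = 80 + 221·k. Then 221·k ≡ 88 − 80 ≡ 8 (mod 109).
Need 221⁻¹ mod 109. Extended Euclid on (109, 3):
109 = 36·3 + 1
3 = 3·1 + 0
Back-substitute:
1 = 109 − 36·3
221⁻¹ ≡ 73 (mod 109), so k ≡ 73·8 ≡ 39 (mod 109).
x = 80 + 221·39 = 8699.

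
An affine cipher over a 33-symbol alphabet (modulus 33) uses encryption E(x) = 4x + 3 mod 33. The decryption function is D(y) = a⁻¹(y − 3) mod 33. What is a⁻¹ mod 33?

25

Extended Euclidean algorithm:
33 = 8*4 + 1
4 = 4*1 + 0
gcd = 1, so the inverse exists. Back-substitute:
1 = 33 − 8·4
Thus 4·(-8) ≡ 1 (mod 33); reducing, -8 mod 33 = 25.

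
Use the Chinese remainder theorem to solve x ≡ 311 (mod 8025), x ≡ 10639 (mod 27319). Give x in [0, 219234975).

Write x = 311 + 8025·k. Then 8025·k ≡ 10639 − 311 ≡ 10328 (mod 27319).
Need 8025⁻¹ mod 27319. Extended Euclid on (27319, 8025):
27319 = 3·8025 + 3244
8025 = 2·3244 + 1537
3244 = 2·1537 + 170
1537 = 9·170 + 7
170 = 24·7 + 2
7 = 3·2 + 1
2 = 2·1 + 0
Back-substitute:
1 = 7 − 3·2
1 = −3·170 + 73·7
1 = 73·1537 − 660·170
1 = −660·3244 + 1393·1537
1 = 1393·8025 − 3446·3244
1 = −3446·27319 + 11731·8025
8025⁻¹ ≡ 11731 (mod 27319), so k ≡ 11731·10328 ≡ 25322 (mod 27319).
x = 311 + 8025·25322 = 203209361.

203209361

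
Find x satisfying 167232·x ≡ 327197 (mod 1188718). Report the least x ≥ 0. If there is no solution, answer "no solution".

no solution

gcd(167232, 1188718):
1188718 = 7*167232 + 18094
167232 = 9*18094 + 4386
18094 = 4*4386 + 550
4386 = 7*550 + 536
550 = 1*536 + 14
536 = 38*14 + 4
14 = 3*4 + 2
4 = 2*2 + 0
gcd = 2, but 2 ∤ 327197, so the congruence has no solution.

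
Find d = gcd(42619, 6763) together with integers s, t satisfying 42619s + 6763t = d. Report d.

1

Apply Euclid's algorithm to 42619 and 6763:
42619 = 6×6763 + 2041
6763 = 3×2041 + 640
2041 = 3×640 + 121
640 = 5×121 + 35
121 = 3×35 + 16
35 = 2×16 + 3
16 = 5×3 + 1
3 = 3×1 + 0
gcd(42619, 6763) = 1.
Back-substituting:
1 = 16 − 5·3
1 = −5·35 + 11·16
1 = 11·121 − 38·35
1 = −38·640 + 201·121
1 = 201·2041 − 641·640
1 = −641·6763 + 2124·2041
1 = 2124·42619 − 13385·6763
So 1 = (2124)·42619 + (-13385)·6763.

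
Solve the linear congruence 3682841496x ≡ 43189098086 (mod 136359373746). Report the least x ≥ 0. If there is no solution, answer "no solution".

no solution

gcd(3682841496, 136359373746):
136359373746 = 37×3682841496 + 94238394
3682841496 = 39×94238394 + 7544130
94238394 = 12×7544130 + 3708834
7544130 = 2×3708834 + 126462
3708834 = 29×126462 + 41436
126462 = 3×41436 + 2154
41436 = 19×2154 + 510
2154 = 4×510 + 114
510 = 4×114 + 54
114 = 2×54 + 6
54 = 9×6 + 0
gcd = 6, but 6 ∤ 43189098086, so the congruence has no solution.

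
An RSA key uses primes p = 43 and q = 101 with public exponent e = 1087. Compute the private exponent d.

823

φ(n) = (p−1)(q−1) = 42·100 = 4200.
Need d with 1087·d ≡ 1 (mod 4200). Apply the extended Euclidean algorithm:
4200 = 3×1087 + 939
1087 = 1×939 + 148
939 = 6×148 + 51
148 = 2×51 + 46
51 = 1×46 + 5
46 = 9×5 + 1
5 = 5×1 + 0
Back-substitute:
1 = 46 − 9·5
1 = −9·51 + 10·46
1 = 10·148 − 29·51
1 = −29·939 + 184·148
1 = 184·1087 − 213·939
1 = −213·4200 + 823·1087
So 1087·823 ≡ 1 (mod 4200), hence d = 823.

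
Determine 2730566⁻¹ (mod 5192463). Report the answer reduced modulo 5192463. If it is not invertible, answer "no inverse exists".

Apply the Euclidean algorithm to 5192463 and 2730566:
5192463 = 1·2730566 + 2461897
2730566 = 1·2461897 + 268669
2461897 = 9·268669 + 43876
268669 = 6·43876 + 5413
43876 = 8·5413 + 572
5413 = 9·572 + 265
572 = 2·265 + 42
265 = 6·42 + 13
42 = 3·13 + 3
13 = 4·3 + 1
3 = 3·1 + 0
The gcd is 1. Working backward:
1 = 13 − 4·3
1 = −4·42 + 13·13
1 = 13·265 − 82·42
1 = −82·572 + 177·265
1 = 177·5413 − 1675·572
1 = −1675·43876 + 13577·5413
1 = 13577·268669 − 83137·43876
1 = −83137·2461897 + 761810·268669
1 = 761810·2730566 − 844947·2461897
1 = −844947·5192463 + 1606757·2730566
So 2730566·1606757 ≡ 1 (mod 5192463).

1606757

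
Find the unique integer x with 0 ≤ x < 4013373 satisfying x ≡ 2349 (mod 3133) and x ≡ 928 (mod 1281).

Write x = 2349 + 3133·k. Then 3133·k ≡ 928 − 2349 ≡ 1141 (mod 1281).
Need 3133⁻¹ mod 1281. Extended Euclid on (1281, 571):
1281 = 2×571 + 139
571 = 4×139 + 15
139 = 9×15 + 4
15 = 3×4 + 3
4 = 1×3 + 1
3 = 3×1 + 0
Back-substitute:
1 = 4 − 3
1 = −15 + 4·4
1 = 4·139 − 37·15
1 = −37·571 + 152·139
1 = 152·1281 − 341·571
3133⁻¹ ≡ 940 (mod 1281), so k ≡ 940·1141 ≡ 343 (mod 1281).
x = 2349 + 3133·343 = 1076968.

1076968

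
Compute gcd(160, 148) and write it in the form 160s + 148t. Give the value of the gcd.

Apply Euclid's algorithm to 160 and 148:
160 = 1·148 + 12
148 = 12·12 + 4
12 = 3·4 + 0
gcd(160, 148) = 4.
Back-substituting:
4 = 148 − 12·12
4 = −12·160 + 13·148
So 4 = (-12)·160 + (13)·148.

4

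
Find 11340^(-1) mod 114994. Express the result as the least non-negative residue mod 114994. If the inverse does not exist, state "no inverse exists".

Compute gcd(11340, 114994):
114994 = 10·11340 + 1594
11340 = 7·1594 + 182
1594 = 8·182 + 138
182 = 1·138 + 44
138 = 3·44 + 6
44 = 7·6 + 2
6 = 3·2 + 0
Since gcd = 2 > 1, 11340 is not a unit mod 114994.

no inverse exists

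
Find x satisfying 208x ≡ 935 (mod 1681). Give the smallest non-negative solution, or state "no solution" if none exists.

First find gcd(208, 1681):
1681 = 8·208 + 17
208 = 12·17 + 4
17 = 4·4 + 1
4 = 4·1 + 0
gcd = 1, so a unique solution mod 1681 exists.
Back-substitute for the Bézout coefficients:
1 = 17 − 4·4
1 = −4·208 + 49·17
1 = 49·1681 − 396·208
So 208·(-396) ≡ 1 (mod 1681), giving 208⁻¹ ≡ 1285.
x ≡ 208⁻¹·935 ≡ 1285·935 ≡ 1241 (mod 1681).

1241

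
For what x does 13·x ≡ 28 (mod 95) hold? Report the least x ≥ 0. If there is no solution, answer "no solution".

First find gcd(13, 95):
95 = 7×13 + 4
13 = 3×4 + 1
4 = 4×1 + 0
gcd = 1, so a unique solution mod 95 exists.
Back-substitute for the Bézout coefficients:
1 = 13 − 3·4
1 = −3·95 + 22·13
So 13·(22) ≡ 1 (mod 95), giving 13⁻¹ ≡ 22.
x ≡ 13⁻¹·28 ≡ 22·28 ≡ 46 (mod 95).

46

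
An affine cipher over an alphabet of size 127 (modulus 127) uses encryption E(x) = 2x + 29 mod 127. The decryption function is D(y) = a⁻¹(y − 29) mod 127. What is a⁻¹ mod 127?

64

gcd(127, 2) by repeated division:
127 = 63*2 + 1
2 = 2*1 + 0
gcd = 1, so the inverse exists. Back-substitute:
1 = 127 − 63·2
Thus 2·(-63) ≡ 1 (mod 127); reducing, -63 mod 127 = 64.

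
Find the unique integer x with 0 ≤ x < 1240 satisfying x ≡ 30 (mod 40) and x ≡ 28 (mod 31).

Write x = 30 + 40·k. Then 40·k ≡ 28 − 30 ≡ 29 (mod 31).
Need 40⁻¹ mod 31. Extended Euclid on (31, 9):
31 = 3×9 + 4
9 = 2×4 + 1
4 = 4×1 + 0
Back-substitute:
1 = 9 − 2·4
1 = −2·31 + 7·9
40⁻¹ ≡ 7 (mod 31), so k ≡ 7·29 ≡ 17 (mod 31).
x = 30 + 40·17 = 710.

710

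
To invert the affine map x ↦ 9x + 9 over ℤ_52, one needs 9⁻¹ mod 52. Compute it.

Apply the Euclidean algorithm to 52 and 9:
52 = 5*9 + 7
9 = 1*7 + 2
7 = 3*2 + 1
2 = 2*1 + 0
Since gcd(9, 52) = 1, back-substitute to write 1 as a combination:
1 = 7 − 3·2
1 = −3·9 + 4·7
1 = 4·52 − 23·9
Hence 9⁻¹ ≡ -23 ≡ 29 (mod 52).

29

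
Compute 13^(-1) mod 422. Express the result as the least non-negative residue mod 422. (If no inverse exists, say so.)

Extended Euclidean algorithm:
422 = 32*13 + 6
13 = 2*6 + 1
6 = 6*1 + 0
Since gcd(13, 422) = 1, back-substitute to write 1 as a combination:
1 = 13 − 2·6
1 = −2·422 + 65·13
So 13·65 ≡ 1 (mod 422).

65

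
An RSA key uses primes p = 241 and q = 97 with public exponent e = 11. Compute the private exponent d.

φ(n) = (p−1)(q−1) = 240·96 = 23040.
Need d with 11·d ≡ 1 (mod 23040). Apply the extended Euclidean algorithm:
23040 = 2094×11 + 6
11 = 1×6 + 5
6 = 1×5 + 1
5 = 5×1 + 0
Back-substitute:
1 = 6 − 5
1 = −11 + 2·6
1 = 2·23040 − 4189·11
So 11·(-4189) ≡ 1 (mod 23040), hence d ≡ -4189 ≡ 18851 (mod 23040).

18851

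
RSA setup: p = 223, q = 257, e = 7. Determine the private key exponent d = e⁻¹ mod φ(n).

φ(n) = (p−1)(q−1) = 222·256 = 56832.
Need d with 7·d ≡ 1 (mod 56832). Apply the extended Euclidean algorithm:
56832 = 8118×7 + 6
7 = 1×6 + 1
6 = 6×1 + 0
Back-substitute:
1 = 7 − 6
1 = −56832 + 8119·7
So 7·8119 ≡ 1 (mod 56832), hence d = 8119.

8119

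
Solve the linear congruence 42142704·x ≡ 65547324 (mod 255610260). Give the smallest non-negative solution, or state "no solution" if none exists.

First find gcd(42142704, 255610260):
255610260 = 6*42142704 + 2754036
42142704 = 15*2754036 + 832164
2754036 = 3*832164 + 257544
832164 = 3*257544 + 59532
257544 = 4*59532 + 19416
59532 = 3*19416 + 1284
19416 = 15*1284 + 156
1284 = 8*156 + 36
156 = 4*36 + 12
36 = 3*12 + 0
gcd = 12 and 12 | 65547324, so solutions exist. Divide through by 12: 3511892x ≡ 5462277 (mod 21300855).
Now find 3511892⁻¹ mod 21300855:
21300855 = 6*3511892 + 229503
3511892 = 15*229503 + 69347
229503 = 3*69347 + 21462
69347 = 3*21462 + 4961
21462 = 4*4961 + 1618
4961 = 3*1618 + 107
1618 = 15*107 + 13
107 = 8*13 + 3
13 = 4*3 + 1
3 = 3*1 + 0
Back-substitute:
1 = 13 − 4·3
1 = −4·107 + 33·13
1 = 33·1618 − 499·107
1 = −499·4961 + 1530·1618
1 = 1530·21462 − 6619·4961
1 = −6619·69347 + 21387·21462
1 = 21387·229503 − 70780·69347
1 = −70780·3511892 + 1083087·229503
1 = 1083087·21300855 − 6569302·3511892
So 3511892·(-6569302) ≡ 1 (mod 21300855), i.e. 3511892⁻¹ ≡ 14731553.
Then x ≡ 14731553·5462277 ≡ 9209781 (mod 21300855); the smallest non-negative solution is x = 9209781.

9209781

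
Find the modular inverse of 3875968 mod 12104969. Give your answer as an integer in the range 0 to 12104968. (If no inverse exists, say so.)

Run Euclid on (12104969, 3875968):
12104969 = 3×3875968 + 477065
3875968 = 8×477065 + 59448
477065 = 8×59448 + 1481
59448 = 40×1481 + 208
1481 = 7×208 + 25
208 = 8×25 + 8
25 = 3×8 + 1
8 = 8×1 + 0
The gcd is 1. Working backward:
1 = 25 − 3·8
1 = −3·208 + 25·25
1 = 25·1481 − 178·208
1 = −178·59448 + 7145·1481
1 = 7145·477065 − 57338·59448
1 = −57338·3875968 + 465849·477065
1 = 465849·12104969 − 1454885·3875968
So 3875968·(-1454885) ≡ 1 (mod 12104969), and -1454885 ≡ 10650084 (mod 12104969).

10650084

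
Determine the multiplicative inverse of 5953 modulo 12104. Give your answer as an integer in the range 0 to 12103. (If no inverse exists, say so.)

3729

Extended Euclidean algorithm:
12104 = 2×5953 + 198
5953 = 30×198 + 13
198 = 15×13 + 3
13 = 4×3 + 1
3 = 3×1 + 0
Since gcd(5953, 12104) = 1, back-substitute to write 1 as a combination:
1 = 13 − 4·3
1 = −4·198 + 61·13
1 = 61·5953 − 1834·198
1 = −1834·12104 + 3729·5953
So 5953·3729 ≡ 1 (mod 12104).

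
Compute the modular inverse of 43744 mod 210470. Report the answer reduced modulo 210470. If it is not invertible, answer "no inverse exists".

Compute gcd(43744, 210470):
210470 = 4*43744 + 35494
43744 = 1*35494 + 8250
35494 = 4*8250 + 2494
8250 = 3*2494 + 768
2494 = 3*768 + 190
768 = 4*190 + 8
190 = 23*8 + 6
8 = 1*6 + 2
6 = 3*2 + 0
The gcd is 2, not 1, hence no inverse exists.

no inverse exists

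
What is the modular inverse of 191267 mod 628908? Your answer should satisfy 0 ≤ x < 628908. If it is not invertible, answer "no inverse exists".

86267

Extended Euclidean algorithm:
628908 = 3×191267 + 55107
191267 = 3×55107 + 25946
55107 = 2×25946 + 3215
25946 = 8×3215 + 226
3215 = 14×226 + 51
226 = 4×51 + 22
51 = 2×22 + 7
22 = 3×7 + 1
7 = 7×1 + 0
The gcd is 1. Working backward:
1 = 22 − 3·7
1 = −3·51 + 7·22
1 = 7·226 − 31·51
1 = −31·3215 + 441·226
1 = 441·25946 − 3559·3215
1 = −3559·55107 + 7559·25946
1 = 7559·191267 − 26236·55107
1 = −26236·628908 + 86267·191267
So 191267·86267 ≡ 1 (mod 628908).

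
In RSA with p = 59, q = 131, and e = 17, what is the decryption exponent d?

φ(n) = (p−1)(q−1) = 58·130 = 7540.
Need d with 17·d ≡ 1 (mod 7540). Apply the extended Euclidean algorithm:
7540 = 443·17 + 9
17 = 1·9 + 8
9 = 1·8 + 1
8 = 8·1 + 0
Back-substitute:
1 = 9 − 8
1 = −17 + 2·9
1 = 2·7540 − 887·17
So 17·(-887) ≡ 1 (mod 7540), hence d ≡ -887 ≡ 6653 (mod 7540).

6653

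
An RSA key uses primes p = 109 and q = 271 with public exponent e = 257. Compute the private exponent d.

φ(n) = (p−1)(q−1) = 108·270 = 29160.
Need d with 257·d ≡ 1 (mod 29160). Apply the extended Euclidean algorithm:
29160 = 113·257 + 119
257 = 2·119 + 19
119 = 6·19 + 5
19 = 3·5 + 4
5 = 1·4 + 1
4 = 4·1 + 0
Back-substitute:
1 = 5 − 4
1 = −19 + 4·5
1 = 4·119 − 25·19
1 = −25·257 + 54·119
1 = 54·29160 − 6127·257
So 257·(-6127) ≡ 1 (mod 29160), hence d ≡ -6127 ≡ 23033 (mod 29160).

23033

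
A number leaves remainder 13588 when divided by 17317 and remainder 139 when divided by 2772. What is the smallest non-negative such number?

Write x = 13588 + 17317·k. Then 17317·k ≡ 139 − 13588 ≡ 411 (mod 2772).
Need 17317⁻¹ mod 2772. Extended Euclid on (2772, 685):
2772 = 4×685 + 32
685 = 21×32 + 13
32 = 2×13 + 6
13 = 2×6 + 1
6 = 6×1 + 0
Back-substitute:
1 = 13 − 2·6
1 = −2·32 + 5·13
1 = 5·685 − 107·32
1 = −107·2772 + 433·685
17317⁻¹ ≡ 433 (mod 2772), so k ≡ 433·411 ≡ 555 (mod 2772).
x = 13588 + 17317·555 = 9624523.

9624523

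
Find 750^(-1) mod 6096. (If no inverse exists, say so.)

no inverse exists

Euclidean algorithm on 6096, 750:
6096 = 8×750 + 96
750 = 7×96 + 78
96 = 1×78 + 18
78 = 4×18 + 6
18 = 3×6 + 0
Since gcd = 6 > 1, 750 is not a unit mod 6096.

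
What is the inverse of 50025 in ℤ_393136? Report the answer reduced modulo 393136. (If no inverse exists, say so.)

300473

Run Euclid on (393136, 50025):
393136 = 7×50025 + 42961
50025 = 1×42961 + 7064
42961 = 6×7064 + 577
7064 = 12×577 + 140
577 = 4×140 + 17
140 = 8×17 + 4
17 = 4×4 + 1
4 = 4×1 + 0
Since gcd(50025, 393136) = 1, back-substitute to write 1 as a combination:
1 = 17 − 4·4
1 = −4·140 + 33·17
1 = 33·577 − 136·140
1 = −136·7064 + 1665·577
1 = 1665·42961 − 10126·7064
1 = −10126·50025 + 11791·42961
1 = 11791·393136 − 92663·50025
Thus 50025·(-92663) ≡ 1 (mod 393136); reducing, -92663 mod 393136 = 300473.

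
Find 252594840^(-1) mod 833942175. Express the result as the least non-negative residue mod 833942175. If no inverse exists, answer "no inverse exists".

no inverse exists

Euclidean algorithm on 833942175, 252594840:
833942175 = 3*252594840 + 76157655
252594840 = 3*76157655 + 24121875
76157655 = 3*24121875 + 3792030
24121875 = 6*3792030 + 1369695
3792030 = 2*1369695 + 1052640
1369695 = 1*1052640 + 317055
1052640 = 3*317055 + 101475
317055 = 3*101475 + 12630
101475 = 8*12630 + 435
12630 = 29*435 + 15
435 = 29*15 + 0
The gcd is 15, not 1, hence no inverse exists.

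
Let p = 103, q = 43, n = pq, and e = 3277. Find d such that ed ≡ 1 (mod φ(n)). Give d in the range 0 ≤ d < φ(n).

φ(n) = (p−1)(q−1) = 102·42 = 4284.
Need d with 3277·d ≡ 1 (mod 4284). Apply the extended Euclidean algorithm:
4284 = 1×3277 + 1007
3277 = 3×1007 + 256
1007 = 3×256 + 239
256 = 1×239 + 17
239 = 14×17 + 1
17 = 17×1 + 0
Back-substitute:
1 = 239 − 14·17
1 = −14·256 + 15·239
1 = 15·1007 − 59·256
1 = −59·3277 + 192·1007
1 = 192·4284 − 251·3277
So 3277·(-251) ≡ 1 (mod 4284), hence d ≡ -251 ≡ 4033 (mod 4284).

4033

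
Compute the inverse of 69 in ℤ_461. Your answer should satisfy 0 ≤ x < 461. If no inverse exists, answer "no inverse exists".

Run Euclid on (461, 69):
461 = 6·69 + 47
69 = 1·47 + 22
47 = 2·22 + 3
22 = 7·3 + 1
3 = 3·1 + 0
Since gcd(69, 461) = 1, back-substitute to write 1 as a combination:
1 = 22 − 7·3
1 = −7·47 + 15·22
1 = 15·69 − 22·47
1 = −22·461 + 147·69
So 69·147 ≡ 1 (mod 461).

147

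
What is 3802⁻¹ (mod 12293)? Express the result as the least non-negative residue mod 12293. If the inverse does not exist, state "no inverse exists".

9244

Extended Euclidean algorithm:
12293 = 3*3802 + 887
3802 = 4*887 + 254
887 = 3*254 + 125
254 = 2*125 + 4
125 = 31*4 + 1
4 = 4*1 + 0
The gcd is 1. Working backward:
1 = 125 − 31·4
1 = −31·254 + 63·125
1 = 63·887 − 220·254
1 = −220·3802 + 943·887
1 = 943·12293 − 3049·3802
Hence 3802⁻¹ ≡ -3049 ≡ 9244 (mod 12293).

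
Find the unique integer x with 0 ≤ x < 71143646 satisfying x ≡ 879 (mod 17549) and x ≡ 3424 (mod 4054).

42837988

Write x = 879 + 17549·k. Then 17549·k ≡ 3424 − 879 ≡ 2545 (mod 4054).
Need 17549⁻¹ mod 4054. Extended Euclid on (4054, 1333):
4054 = 3·1333 + 55
1333 = 24·55 + 13
55 = 4·13 + 3
13 = 4·3 + 1
3 = 3·1 + 0
Back-substitute:
1 = 13 − 4·3
1 = −4·55 + 17·13
1 = 17·1333 − 412·55
1 = −412·4054 + 1253·1333
17549⁻¹ ≡ 1253 (mod 4054), so k ≡ 1253·2545 ≡ 2441 (mod 4054).
x = 879 + 17549·2441 = 42837988.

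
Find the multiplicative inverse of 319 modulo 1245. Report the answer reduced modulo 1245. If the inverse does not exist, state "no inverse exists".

964

Run Euclid on (1245, 319):
1245 = 3*319 + 288
319 = 1*288 + 31
288 = 9*31 + 9
31 = 3*9 + 4
9 = 2*4 + 1
4 = 4*1 + 0
gcd = 1, so the inverse exists. Back-substitute:
1 = 9 − 2·4
1 = −2·31 + 7·9
1 = 7·288 − 65·31
1 = −65·319 + 72·288
1 = 72·1245 − 281·319
Hence 319⁻¹ ≡ -281 ≡ 964 (mod 1245).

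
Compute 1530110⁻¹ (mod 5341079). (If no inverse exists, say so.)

2717021

Apply the Euclidean algorithm to 5341079 and 1530110:
5341079 = 3*1530110 + 750749
1530110 = 2*750749 + 28612
750749 = 26*28612 + 6837
28612 = 4*6837 + 1264
6837 = 5*1264 + 517
1264 = 2*517 + 230
517 = 2*230 + 57
230 = 4*57 + 2
57 = 28*2 + 1
2 = 2*1 + 0
gcd = 1, so the inverse exists. Back-substitute:
1 = 57 − 28·2
1 = −28·230 + 113·57
1 = 113·517 − 254·230
1 = −254·1264 + 621·517
1 = 621·6837 − 3359·1264
1 = −3359·28612 + 14057·6837
1 = 14057·750749 − 368841·28612
1 = −368841·1530110 + 751739·750749
1 = 751739·5341079 − 2624058·1530110
Thus 1530110·(-2624058) ≡ 1 (mod 5341079); reducing, -2624058 mod 5341079 = 2717021.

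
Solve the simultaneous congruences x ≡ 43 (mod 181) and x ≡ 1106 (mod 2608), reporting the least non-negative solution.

Write x = 43 + 181·k. Then 181·k ≡ 1106 − 43 ≡ 1063 (mod 2608).
Need 181⁻¹ mod 2608. Extended Euclid on (2608, 181):
2608 = 14×181 + 74
181 = 2×74 + 33
74 = 2×33 + 8
33 = 4×8 + 1
8 = 8×1 + 0
Back-substitute:
1 = 33 − 4·8
1 = −4·74 + 9·33
1 = 9·181 − 22·74
1 = −22·2608 + 317·181
181⁻¹ ≡ 317 (mod 2608), so k ≡ 317·1063 ≡ 539 (mod 2608).
x = 43 + 181·539 = 97602.

97602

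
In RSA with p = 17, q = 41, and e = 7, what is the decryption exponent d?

183

φ(n) = (p−1)(q−1) = 16·40 = 640.
Need d with 7·d ≡ 1 (mod 640). Apply the extended Euclidean algorithm:
640 = 91*7 + 3
7 = 2*3 + 1
3 = 3*1 + 0
Back-substitute:
1 = 7 − 2·3
1 = −2·640 + 183·7
So 7·183 ≡ 1 (mod 640), hence d = 183.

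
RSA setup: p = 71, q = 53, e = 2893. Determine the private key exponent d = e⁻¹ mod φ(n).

2797

φ(n) = (p−1)(q−1) = 70·52 = 3640.
Need d with 2893·d ≡ 1 (mod 3640). Apply the extended Euclidean algorithm:
3640 = 1·2893 + 747
2893 = 3·747 + 652
747 = 1·652 + 95
652 = 6·95 + 82
95 = 1·82 + 13
82 = 6·13 + 4
13 = 3·4 + 1
4 = 4·1 + 0
Back-substitute:
1 = 13 − 3·4
1 = −3·82 + 19·13
1 = 19·95 − 22·82
1 = −22·652 + 151·95
1 = 151·747 − 173·652
1 = −173·2893 + 670·747
1 = 670·3640 − 843·2893
So 2893·(-843) ≡ 1 (mod 3640), hence d ≡ -843 ≡ 2797 (mod 3640).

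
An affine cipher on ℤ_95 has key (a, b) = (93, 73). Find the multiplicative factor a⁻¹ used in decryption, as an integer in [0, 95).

47

gcd(95, 93) by repeated division:
95 = 1·93 + 2
93 = 46·2 + 1
2 = 2·1 + 0
The gcd is 1. Working backward:
1 = 93 − 46·2
1 = −46·95 + 47·93
So 93·47 ≡ 1 (mod 95).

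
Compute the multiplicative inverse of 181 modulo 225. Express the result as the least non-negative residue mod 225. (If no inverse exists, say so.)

46

Extended Euclidean algorithm:
225 = 1×181 + 44
181 = 4×44 + 5
44 = 8×5 + 4
5 = 1×4 + 1
4 = 4×1 + 0
gcd = 1, so the inverse exists. Back-substitute:
1 = 5 − 4
1 = −44 + 9·5
1 = 9·181 − 37·44
1 = −37·225 + 46·181
So 181·46 ≡ 1 (mod 225).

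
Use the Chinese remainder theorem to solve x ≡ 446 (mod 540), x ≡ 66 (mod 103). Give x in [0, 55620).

14486

Write x = 446 + 540·k. Then 540·k ≡ 66 − 446 ≡ 32 (mod 103).
Need 540⁻¹ mod 103. Extended Euclid on (103, 25):
103 = 4*25 + 3
25 = 8*3 + 1
3 = 3*1 + 0
Back-substitute:
1 = 25 − 8·3
1 = −8·103 + 33·25
540⁻¹ ≡ 33 (mod 103), so k ≡ 33·32 ≡ 26 (mod 103).
x = 446 + 540·26 = 14486.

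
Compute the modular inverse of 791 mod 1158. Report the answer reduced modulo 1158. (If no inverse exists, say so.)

833

Extended Euclidean algorithm:
1158 = 1*791 + 367
791 = 2*367 + 57
367 = 6*57 + 25
57 = 2*25 + 7
25 = 3*7 + 4
7 = 1*4 + 3
4 = 1*3 + 1
3 = 3*1 + 0
Since gcd(791, 1158) = 1, back-substitute to write 1 as a combination:
1 = 4 − 3
1 = −7 + 2·4
1 = 2·25 − 7·7
1 = −7·57 + 16·25
1 = 16·367 − 103·57
1 = −103·791 + 222·367
1 = 222·1158 − 325·791
Hence 791⁻¹ ≡ -325 ≡ 833 (mod 1158).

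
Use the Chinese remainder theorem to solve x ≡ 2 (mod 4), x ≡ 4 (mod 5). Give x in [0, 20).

14

Write x = 2 + 4·k. Then 4·k ≡ 4 − 2 ≡ 2 (mod 5).
Need 4⁻¹ mod 5. Extended Euclid on (5, 4):
5 = 1·4 + 1
4 = 4·1 + 0
Back-substitute:
1 = 5 − 4
4⁻¹ ≡ 4 (mod 5), so k ≡ 4·2 ≡ 3 (mod 5).
x = 2 + 4·3 = 14.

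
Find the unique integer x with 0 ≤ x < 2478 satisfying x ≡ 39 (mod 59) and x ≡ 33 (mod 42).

Write x = 39 + 59·k. Then 59·k ≡ 33 − 39 ≡ 36 (mod 42).
Need 59⁻¹ mod 42. Extended Euclid on (42, 17):
42 = 2×17 + 8
17 = 2×8 + 1
8 = 8×1 + 0
Back-substitute:
1 = 17 − 2·8
1 = −2·42 + 5·17
59⁻¹ ≡ 5 (mod 42), so k ≡ 5·36 ≡ 12 (mod 42).
x = 39 + 59·12 = 747.

747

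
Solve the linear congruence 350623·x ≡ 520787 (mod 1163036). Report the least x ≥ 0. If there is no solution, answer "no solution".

gcd(350623, 1163036):
1163036 = 3·350623 + 111167
350623 = 3·111167 + 17122
111167 = 6·17122 + 8435
17122 = 2·8435 + 252
8435 = 33·252 + 119
252 = 2·119 + 14
119 = 8·14 + 7
14 = 2·7 + 0
gcd = 7, but 7 ∤ 520787, so the congruence has no solution.

no solution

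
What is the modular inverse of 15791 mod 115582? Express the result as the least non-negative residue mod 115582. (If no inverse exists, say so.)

54091

Extended Euclidean algorithm:
115582 = 7·15791 + 5045
15791 = 3·5045 + 656
5045 = 7·656 + 453
656 = 1·453 + 203
453 = 2·203 + 47
203 = 4·47 + 15
47 = 3·15 + 2
15 = 7·2 + 1
2 = 2·1 + 0
The gcd is 1. Working backward:
1 = 15 − 7·2
1 = −7·47 + 22·15
1 = 22·203 − 95·47
1 = −95·453 + 212·203
1 = 212·656 − 307·453
1 = −307·5045 + 2361·656
1 = 2361·15791 − 7390·5045
1 = −7390·115582 + 54091·15791
So 15791·54091 ≡ 1 (mod 115582).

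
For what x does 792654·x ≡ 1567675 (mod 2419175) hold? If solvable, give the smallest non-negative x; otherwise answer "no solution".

1513800

First find gcd(792654, 2419175):
2419175 = 3×792654 + 41213
792654 = 19×41213 + 9607
41213 = 4×9607 + 2785
9607 = 3×2785 + 1252
2785 = 2×1252 + 281
1252 = 4×281 + 128
281 = 2×128 + 25
128 = 5×25 + 3
25 = 8×3 + 1
3 = 3×1 + 0
gcd = 1, so a unique solution mod 2419175 exists.
Back-substitute for the Bézout coefficients:
1 = 25 − 8·3
1 = −8·128 + 41·25
1 = 41·281 − 90·128
1 = −90·1252 + 401·281
1 = 401·2785 − 892·1252
1 = −892·9607 + 3077·2785
1 = 3077·41213 − 13200·9607
1 = −13200·792654 + 253877·41213
1 = 253877·2419175 − 774831·792654
So 792654·(-774831) ≡ 1 (mod 2419175), giving 792654⁻¹ ≡ 1644344.
x ≡ 792654⁻¹·1567675 ≡ 1644344·1567675 ≡ 1513800 (mod 2419175).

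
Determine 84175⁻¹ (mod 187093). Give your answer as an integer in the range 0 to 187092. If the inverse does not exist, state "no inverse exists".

Run Euclid on (187093, 84175):
187093 = 2·84175 + 18743
84175 = 4·18743 + 9203
18743 = 2·9203 + 337
9203 = 27·337 + 104
337 = 3·104 + 25
104 = 4·25 + 4
25 = 6·4 + 1
4 = 4·1 + 0
The gcd is 1. Working backward:
1 = 25 − 6·4
1 = −6·104 + 25·25
1 = 25·337 − 81·104
1 = −81·9203 + 2212·337
1 = 2212·18743 − 4505·9203
1 = −4505·84175 + 20232·18743
1 = 20232·187093 − 44969·84175
So 84175·(-44969) ≡ 1 (mod 187093), and -44969 ≡ 142124 (mod 187093).

142124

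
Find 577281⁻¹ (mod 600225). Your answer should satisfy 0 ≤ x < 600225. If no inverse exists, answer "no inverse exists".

Compute gcd(577281, 600225):
600225 = 1*577281 + 22944
577281 = 25*22944 + 3681
22944 = 6*3681 + 858
3681 = 4*858 + 249
858 = 3*249 + 111
249 = 2*111 + 27
111 = 4*27 + 3
27 = 9*3 + 0
gcd(577281, 600225) = 3 ≠ 1, so 577281 has no multiplicative inverse modulo 600225.

no inverse exists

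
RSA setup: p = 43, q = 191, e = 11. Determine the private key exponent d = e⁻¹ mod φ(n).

1451

φ(n) = (p−1)(q−1) = 42·190 = 7980.
Need d with 11·d ≡ 1 (mod 7980). Apply the extended Euclidean algorithm:
7980 = 725·11 + 5
11 = 2·5 + 1
5 = 5·1 + 0
Back-substitute:
1 = 11 − 2·5
1 = −2·7980 + 1451·11
So 11·1451 ≡ 1 (mod 7980), hence d = 1451.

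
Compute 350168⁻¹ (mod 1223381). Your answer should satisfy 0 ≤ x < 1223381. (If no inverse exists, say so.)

Run Euclid on (1223381, 350168):
1223381 = 3×350168 + 172877
350168 = 2×172877 + 4414
172877 = 39×4414 + 731
4414 = 6×731 + 28
731 = 26×28 + 3
28 = 9×3 + 1
3 = 3×1 + 0
The gcd is 1. Working backward:
1 = 28 − 9·3
1 = −9·731 + 235·28
1 = 235·4414 − 1419·731
1 = −1419·172877 + 55576·4414
1 = 55576·350168 − 112571·172877
1 = −112571·1223381 + 393289·350168
So 350168·393289 ≡ 1 (mod 1223381).

393289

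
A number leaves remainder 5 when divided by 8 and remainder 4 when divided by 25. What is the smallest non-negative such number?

29

Write x = 5 + 8·k. Then 8·k ≡ 4 − 5 ≡ 24 (mod 25).
Need 8⁻¹ mod 25. Extended Euclid on (25, 8):
25 = 3·8 + 1
8 = 8·1 + 0
Back-substitute:
1 = 25 − 3·8
8⁻¹ ≡ 22 (mod 25), so k ≡ 22·24 ≡ 3 (mod 25).
x = 5 + 8·3 = 29.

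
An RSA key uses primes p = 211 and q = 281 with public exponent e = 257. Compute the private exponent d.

22193

φ(n) = (p−1)(q−1) = 210·280 = 58800.
Need d with 257·d ≡ 1 (mod 58800). Apply the extended Euclidean algorithm:
58800 = 228·257 + 204
257 = 1·204 + 53
204 = 3·53 + 45
53 = 1·45 + 8
45 = 5·8 + 5
8 = 1·5 + 3
5 = 1·3 + 2
3 = 1·2 + 1
2 = 2·1 + 0
Back-substitute:
1 = 3 − 2
1 = −5 + 2·3
1 = 2·8 − 3·5
1 = −3·45 + 17·8
1 = 17·53 − 20·45
1 = −20·204 + 77·53
1 = 77·257 − 97·204
1 = −97·58800 + 22193·257
So 257·22193 ≡ 1 (mod 58800), hence d = 22193.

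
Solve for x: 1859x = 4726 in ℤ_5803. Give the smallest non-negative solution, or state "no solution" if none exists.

4251

First find gcd(1859, 5803):
5803 = 3×1859 + 226
1859 = 8×226 + 51
226 = 4×51 + 22
51 = 2×22 + 7
22 = 3×7 + 1
7 = 7×1 + 0
gcd = 1, so a unique solution mod 5803 exists.
Back-substitute for the Bézout coefficients:
1 = 22 − 3·7
1 = −3·51 + 7·22
1 = 7·226 − 31·51
1 = −31·1859 + 255·226
1 = 255·5803 − 796·1859
So 1859·(-796) ≡ 1 (mod 5803), giving 1859⁻¹ ≡ 5007.
x ≡ 1859⁻¹·4726 ≡ 5007·4726 ≡ 4251 (mod 5803).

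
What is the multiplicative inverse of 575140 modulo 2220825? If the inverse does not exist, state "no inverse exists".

Euclidean algorithm on 2220825, 575140:
2220825 = 3·575140 + 495405
575140 = 1·495405 + 79735
495405 = 6·79735 + 16995
79735 = 4·16995 + 11755
16995 = 1·11755 + 5240
11755 = 2·5240 + 1275
5240 = 4·1275 + 140
1275 = 9·140 + 15
140 = 9·15 + 5
15 = 3·5 + 0
The gcd is 5, not 1, hence no inverse exists.

no inverse exists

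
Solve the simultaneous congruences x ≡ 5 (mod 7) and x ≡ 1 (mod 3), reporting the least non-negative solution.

Write x = 5 + 7·k. Then 7·k ≡ 1 − 5 ≡ 2 (mod 3).
Need 7⁻¹ mod 3. Extended Euclid on (3, 1):
3 = 3×1 + 0
7⁻¹ ≡ 1 (mod 3), so k ≡ 1·2 ≡ 2 (mod 3).
x = 5 + 7·2 = 19.

19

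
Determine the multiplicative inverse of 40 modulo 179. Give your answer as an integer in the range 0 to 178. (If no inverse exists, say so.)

gcd(179, 40) by repeated division:
179 = 4×40 + 19
40 = 2×19 + 2
19 = 9×2 + 1
2 = 2×1 + 0
gcd = 1, so the inverse exists. Back-substitute:
1 = 19 − 9·2
1 = −9·40 + 19·19
1 = 19·179 − 85·40
So 40·(-85) ≡ 1 (mod 179), and -85 ≡ 94 (mod 179).

94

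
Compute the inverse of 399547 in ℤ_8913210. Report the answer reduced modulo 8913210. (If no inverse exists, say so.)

Extended Euclidean algorithm:
8913210 = 22·399547 + 123176
399547 = 3·123176 + 30019
123176 = 4·30019 + 3100
30019 = 9·3100 + 2119
3100 = 1·2119 + 981
2119 = 2·981 + 157
981 = 6·157 + 39
157 = 4·39 + 1
39 = 39·1 + 0
gcd = 1, so the inverse exists. Back-substitute:
1 = 157 − 4·39
1 = −4·981 + 25·157
1 = 25·2119 − 54·981
1 = −54·3100 + 79·2119
1 = 79·30019 − 765·3100
1 = −765·123176 + 3139·30019
1 = 3139·399547 − 10182·123176
1 = −10182·8913210 + 227143·399547
So 399547·227143 ≡ 1 (mod 8913210).

227143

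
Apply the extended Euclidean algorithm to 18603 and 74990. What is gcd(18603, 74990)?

Apply Euclid's algorithm to 74990 and 18603:
74990 = 4×18603 + 578
18603 = 32×578 + 107
578 = 5×107 + 43
107 = 2×43 + 21
43 = 2×21 + 1
21 = 21×1 + 0
gcd(18603, 74990) = 1.
Back-substituting:
1 = 43 − 2·21
1 = −2·107 + 5·43
1 = 5·578 − 27·107
1 = −27·18603 + 869·578
1 = 869·74990 − 3503·18603
So 1 = (869)·74990 + (-3503)·18603.

1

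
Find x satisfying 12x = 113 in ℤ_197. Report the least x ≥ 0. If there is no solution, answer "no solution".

First find gcd(12, 197):
197 = 16*12 + 5
12 = 2*5 + 2
5 = 2*2 + 1
2 = 2*1 + 0
gcd = 1, so a unique solution mod 197 exists.
Back-substitute for the Bézout coefficients:
1 = 5 − 2·2
1 = −2·12 + 5·5
1 = 5·197 − 82·12
So 12·(-82) ≡ 1 (mod 197), giving 12⁻¹ ≡ 115.
x ≡ 12⁻¹·113 ≡ 115·113 ≡ 190 (mod 197).

190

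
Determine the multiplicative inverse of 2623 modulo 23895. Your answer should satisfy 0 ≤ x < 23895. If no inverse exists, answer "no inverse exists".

gcd(23895, 2623) by repeated division:
23895 = 9*2623 + 288
2623 = 9*288 + 31
288 = 9*31 + 9
31 = 3*9 + 4
9 = 2*4 + 1
4 = 4*1 + 0
gcd = 1, so the inverse exists. Back-substitute:
1 = 9 − 2·4
1 = −2·31 + 7·9
1 = 7·288 − 65·31
1 = −65·2623 + 592·288
1 = 592·23895 − 5393·2623
Hence 2623⁻¹ ≡ -5393 ≡ 18502 (mod 23895).

18502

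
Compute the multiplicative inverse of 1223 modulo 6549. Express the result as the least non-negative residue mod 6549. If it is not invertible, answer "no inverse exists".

Extended Euclidean algorithm:
6549 = 5*1223 + 434
1223 = 2*434 + 355
434 = 1*355 + 79
355 = 4*79 + 39
79 = 2*39 + 1
39 = 39*1 + 0
Since gcd(1223, 6549) = 1, back-substitute to write 1 as a combination:
1 = 79 − 2·39
1 = −2·355 + 9·79
1 = 9·434 − 11·355
1 = −11·1223 + 31·434
1 = 31·6549 − 166·1223
Hence 1223⁻¹ ≡ -166 ≡ 6383 (mod 6549).

6383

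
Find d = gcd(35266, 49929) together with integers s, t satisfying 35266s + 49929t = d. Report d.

Repeated division:
49929 = 1·35266 + 14663
35266 = 2·14663 + 5940
14663 = 2·5940 + 2783
5940 = 2·2783 + 374
2783 = 7·374 + 165
374 = 2·165 + 44
165 = 3·44 + 33
44 = 1·33 + 11
33 = 3·11 + 0
gcd(35266, 49929) = 11.
Back-substituting:
11 = 44 − 33
11 = −165 + 4·44
11 = 4·374 − 9·165
11 = −9·2783 + 67·374
11 = 67·5940 − 143·2783
11 = −143·14663 + 353·5940
11 = 353·35266 − 849·14663
11 = −849·49929 + 1202·35266
So 11 = (-849)·49929 + (1202)·35266.

11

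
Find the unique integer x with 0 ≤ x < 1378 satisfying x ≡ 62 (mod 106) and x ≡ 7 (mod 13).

Write x = 62 + 106·k. Then 106·k ≡ 7 − 62 ≡ 10 (mod 13).
Need 106⁻¹ mod 13. Extended Euclid on (13, 2):
13 = 6×2 + 1
2 = 2×1 + 0
Back-substitute:
1 = 13 − 6·2
106⁻¹ ≡ 7 (mod 13), so k ≡ 7·10 ≡ 5 (mod 13).
x = 62 + 106·5 = 592.

592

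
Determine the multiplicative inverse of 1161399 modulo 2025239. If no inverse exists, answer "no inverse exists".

1341123

Extended Euclidean algorithm:
2025239 = 1·1161399 + 863840
1161399 = 1·863840 + 297559
863840 = 2·297559 + 268722
297559 = 1·268722 + 28837
268722 = 9·28837 + 9189
28837 = 3·9189 + 1270
9189 = 7·1270 + 299
1270 = 4·299 + 74
299 = 4·74 + 3
74 = 24·3 + 2
3 = 1·2 + 1
2 = 2·1 + 0
gcd = 1, so the inverse exists. Back-substitute:
1 = 3 − 2
1 = −74 + 25·3
1 = 25·299 − 101·74
1 = −101·1270 + 429·299
1 = 429·9189 − 3104·1270
1 = −3104·28837 + 9741·9189
1 = 9741·268722 − 90773·28837
1 = −90773·297559 + 100514·268722
1 = 100514·863840 − 291801·297559
1 = −291801·1161399 + 392315·863840
1 = 392315·2025239 − 684116·1161399
So 1161399·(-684116) ≡ 1 (mod 2025239), and -684116 ≡ 1341123 (mod 2025239).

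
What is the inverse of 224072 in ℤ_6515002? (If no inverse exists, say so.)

no inverse exists

Euclidean algorithm on 6515002, 224072:
6515002 = 29*224072 + 16914
224072 = 13*16914 + 4190
16914 = 4*4190 + 154
4190 = 27*154 + 32
154 = 4*32 + 26
32 = 1*26 + 6
26 = 4*6 + 2
6 = 3*2 + 0
The gcd is 2, not 1, hence no inverse exists.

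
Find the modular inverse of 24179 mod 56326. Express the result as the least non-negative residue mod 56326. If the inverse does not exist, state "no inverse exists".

24169

Apply the Euclidean algorithm to 56326 and 24179:
56326 = 2·24179 + 7968
24179 = 3·7968 + 275
7968 = 28·275 + 268
275 = 1·268 + 7
268 = 38·7 + 2
7 = 3·2 + 1
2 = 2·1 + 0
gcd = 1, so the inverse exists. Back-substitute:
1 = 7 − 3·2
1 = −3·268 + 115·7
1 = 115·275 − 118·268
1 = −118·7968 + 3419·275
1 = 3419·24179 − 10375·7968
1 = −10375·56326 + 24169·24179
So 24179·24169 ≡ 1 (mod 56326).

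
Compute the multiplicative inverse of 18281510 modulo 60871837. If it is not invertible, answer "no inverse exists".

no inverse exists

Euclidean algorithm on 60871837, 18281510:
60871837 = 3·18281510 + 6027307
18281510 = 3·6027307 + 199589
6027307 = 30·199589 + 39637
199589 = 5·39637 + 1404
39637 = 28·1404 + 325
1404 = 4·325 + 104
325 = 3·104 + 13
104 = 8·13 + 0
Since gcd = 13 > 1, 18281510 is not a unit mod 60871837.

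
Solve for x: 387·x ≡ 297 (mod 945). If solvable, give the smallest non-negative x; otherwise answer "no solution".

First find gcd(387, 945):
945 = 2×387 + 171
387 = 2×171 + 45
171 = 3×45 + 36
45 = 1×36 + 9
36 = 4×9 + 0
gcd = 9 and 9 | 297, so solutions exist. Divide through by 9: 43x ≡ 33 (mod 105).
Now find 43⁻¹ mod 105:
105 = 2×43 + 19
43 = 2×19 + 5
19 = 3×5 + 4
5 = 1×4 + 1
4 = 4×1 + 0
Back-substitute:
1 = 5 − 4
1 = −19 + 4·5
1 = 4·43 − 9·19
1 = −9·105 + 22·43
So 43⁻¹ ≡ 22 (mod 105).
Then x ≡ 22·33 ≡ 96 (mod 105); the smallest non-negative solution is x = 96.

96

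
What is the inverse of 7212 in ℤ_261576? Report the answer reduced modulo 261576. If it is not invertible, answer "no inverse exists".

no inverse exists

Compute gcd(7212, 261576):
261576 = 36*7212 + 1944
7212 = 3*1944 + 1380
1944 = 1*1380 + 564
1380 = 2*564 + 252
564 = 2*252 + 60
252 = 4*60 + 12
60 = 5*12 + 0
gcd(7212, 261576) = 12 ≠ 1, so 7212 has no multiplicative inverse modulo 261576.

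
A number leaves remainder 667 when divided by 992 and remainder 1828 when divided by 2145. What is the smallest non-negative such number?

Write x = 667 + 992·k. Then 992·k ≡ 1828 − 667 ≡ 1161 (mod 2145).
Need 992⁻¹ mod 2145. Extended Euclid on (2145, 992):
2145 = 2×992 + 161
992 = 6×161 + 26
161 = 6×26 + 5
26 = 5×5 + 1
5 = 5×1 + 0
Back-substitute:
1 = 26 − 5·5
1 = −5·161 + 31·26
1 = 31·992 − 191·161
1 = −191·2145 + 413·992
992⁻¹ ≡ 413 (mod 2145), so k ≡ 413·1161 ≡ 1158 (mod 2145).
x = 667 + 992·1158 = 1149403.

1149403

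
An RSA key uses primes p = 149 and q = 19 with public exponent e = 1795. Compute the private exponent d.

187

φ(n) = (p−1)(q−1) = 148·18 = 2664.
Need d with 1795·d ≡ 1 (mod 2664). Apply the extended Euclidean algorithm:
2664 = 1×1795 + 869
1795 = 2×869 + 57
869 = 15×57 + 14
57 = 4×14 + 1
14 = 14×1 + 0
Back-substitute:
1 = 57 − 4·14
1 = −4·869 + 61·57
1 = 61·1795 − 126·869
1 = −126·2664 + 187·1795
So 1795·187 ≡ 1 (mod 2664), hence d = 187.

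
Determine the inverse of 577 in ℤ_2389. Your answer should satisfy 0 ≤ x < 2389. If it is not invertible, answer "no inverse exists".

2153

Run Euclid on (2389, 577):
2389 = 4*577 + 81
577 = 7*81 + 10
81 = 8*10 + 1
10 = 10*1 + 0
The gcd is 1. Working backward:
1 = 81 − 8·10
1 = −8·577 + 57·81
1 = 57·2389 − 236·577
Thus 577·(-236) ≡ 1 (mod 2389); reducing, -236 mod 2389 = 2153.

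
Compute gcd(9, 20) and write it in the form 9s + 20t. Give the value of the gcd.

Apply Euclid's algorithm to 20 and 9:
20 = 2·9 + 2
9 = 4·2 + 1
2 = 2·1 + 0
gcd(9, 20) = 1.
Express as a combination:
1 = 9 − 4·2
1 = −4·20 + 9·9
So 1 = (-4)·20 + (9)·9.

1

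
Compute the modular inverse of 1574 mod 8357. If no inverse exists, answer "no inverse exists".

Apply the Euclidean algorithm to 8357 and 1574:
8357 = 5·1574 + 487
1574 = 3·487 + 113
487 = 4·113 + 35
113 = 3·35 + 8
35 = 4·8 + 3
8 = 2·3 + 2
3 = 1·2 + 1
2 = 2·1 + 0
gcd = 1, so the inverse exists. Back-substitute:
1 = 3 − 2
1 = −8 + 3·3
1 = 3·35 − 13·8
1 = −13·113 + 42·35
1 = 42·487 − 181·113
1 = −181·1574 + 585·487
1 = 585·8357 − 3106·1574
Thus 1574·(-3106) ≡ 1 (mod 8357); reducing, -3106 mod 8357 = 5251.

5251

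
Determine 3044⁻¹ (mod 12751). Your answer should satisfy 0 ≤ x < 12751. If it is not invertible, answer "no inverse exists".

gcd(12751, 3044) by repeated division:
12751 = 4*3044 + 575
3044 = 5*575 + 169
575 = 3*169 + 68
169 = 2*68 + 33
68 = 2*33 + 2
33 = 16*2 + 1
2 = 2*1 + 0
Since gcd(3044, 12751) = 1, back-substitute to write 1 as a combination:
1 = 33 − 16·2
1 = −16·68 + 33·33
1 = 33·169 − 82·68
1 = −82·575 + 279·169
1 = 279·3044 − 1477·575
1 = −1477·12751 + 6187·3044
So 3044·6187 ≡ 1 (mod 12751).

6187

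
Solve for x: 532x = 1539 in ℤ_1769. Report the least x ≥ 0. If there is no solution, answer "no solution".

First find gcd(532, 1769):
1769 = 3×532 + 173
532 = 3×173 + 13
173 = 13×13 + 4
13 = 3×4 + 1
4 = 4×1 + 0
gcd = 1, so a unique solution mod 1769 exists.
Back-substitute for the Bézout coefficients:
1 = 13 − 3·4
1 = −3·173 + 40·13
1 = 40·532 − 123·173
1 = −123·1769 + 409·532
So 532·(409) ≡ 1 (mod 1769), giving 532⁻¹ ≡ 409.
x ≡ 532⁻¹·1539 ≡ 409·1539 ≡ 1456 (mod 1769).

1456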